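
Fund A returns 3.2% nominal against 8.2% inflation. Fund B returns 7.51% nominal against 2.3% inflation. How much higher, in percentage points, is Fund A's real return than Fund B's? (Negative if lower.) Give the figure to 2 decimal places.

Fund A real return: 1.032/1.082 − 1 = -4.621%.
Fund B real return: 1.0751/1.023 − 1 = 5.093%.
Difference: -4.621 − 5.093 = -9.714 pp.

-9.71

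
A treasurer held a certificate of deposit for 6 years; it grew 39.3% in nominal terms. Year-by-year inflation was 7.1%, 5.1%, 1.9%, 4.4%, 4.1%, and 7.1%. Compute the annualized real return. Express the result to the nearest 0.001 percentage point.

0.710%

Cumulative inflation factor: 1.071 × 1.051 × 1.019 × 1.044 × 1.041 × 1.071 ≈ 1.33508.
Nominal growth factor: 1.39300. Real growth factor = 1.39300 / 1.33508 ≈ 1.04338.
Annualized: 1.04338^(1/6) − 1 ≈ 0.00710.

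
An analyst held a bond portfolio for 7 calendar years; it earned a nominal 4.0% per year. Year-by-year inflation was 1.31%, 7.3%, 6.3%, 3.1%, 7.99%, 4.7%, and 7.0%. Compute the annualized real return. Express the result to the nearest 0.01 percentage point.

Cumulative inflation factor: 1.0131 × 1.073 × 1.063 × 1.031 × 1.0799 × 1.047 × 1.070 ≈ 1.44131.
Nominal growth factor: 1.31593. Real growth factor = 1.31593 / 1.44131 ≈ 0.91301.
Annualized: 0.91301^(1/7) − 1 ≈ -0.01292.

-1.29%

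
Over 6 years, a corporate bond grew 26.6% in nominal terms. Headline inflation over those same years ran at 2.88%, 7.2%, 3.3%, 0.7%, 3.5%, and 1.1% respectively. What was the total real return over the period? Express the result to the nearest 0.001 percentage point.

5.460%

Cumulative inflation factor: 1.0288 × 1.072 × 1.033 × 1.007 × 1.035 × 1.011 ≈ 1.20046.
Nominal growth factor: 1.26600. Real growth factor = 1.26600 / 1.20046 ≈ 1.05460.
Total real return ≈ 5.4597%.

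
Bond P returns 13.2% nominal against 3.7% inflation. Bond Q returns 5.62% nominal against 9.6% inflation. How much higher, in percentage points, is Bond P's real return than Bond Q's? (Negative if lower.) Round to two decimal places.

12.79

Bond P real return: 1.132/1.037 − 1 = 9.161%.
Bond Q real return: 1.0562/1.096 − 1 = -3.631%.
Difference: 9.161 − (-3.631) = 12.792 pp.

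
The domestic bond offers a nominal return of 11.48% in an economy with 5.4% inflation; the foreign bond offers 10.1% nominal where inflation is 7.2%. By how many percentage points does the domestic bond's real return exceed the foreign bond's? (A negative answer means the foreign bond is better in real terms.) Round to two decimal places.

3.06

The domestic bond real return: 1.1148/1.054 − 1 = 5.769%.
The foreign bond real return: 1.101/1.072 − 1 = 2.705%.
Difference: 5.769 − 2.705 = 3.064 pp.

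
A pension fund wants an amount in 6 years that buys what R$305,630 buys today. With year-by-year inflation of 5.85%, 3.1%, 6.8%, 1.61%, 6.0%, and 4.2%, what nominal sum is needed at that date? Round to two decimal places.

R$399,785.28

Cumulative price-level factor: 1.0585 × 1.031 × 1.068 × 1.0161 × 1.060 × 1.042 ≈ 1.3080694895.
The nominal amount required is R$305,630 scaled up by that factor.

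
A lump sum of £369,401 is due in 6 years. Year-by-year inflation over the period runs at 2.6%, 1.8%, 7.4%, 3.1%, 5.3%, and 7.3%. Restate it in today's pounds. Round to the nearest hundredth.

£282,690.94

Price-level factor over 6 years: 1.026 × 1.018 × 1.074 × 1.031 × 1.053 × 1.073 ≈ 1.3067309532.
Purchasing power today: £369,401 divided by that factor.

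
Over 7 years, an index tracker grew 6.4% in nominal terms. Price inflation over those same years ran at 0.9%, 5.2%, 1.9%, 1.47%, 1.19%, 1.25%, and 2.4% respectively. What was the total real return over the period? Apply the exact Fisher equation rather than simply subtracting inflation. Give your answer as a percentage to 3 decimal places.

-7.596%

Cumulative inflation factor: 1.009 × 1.052 × 1.019 × 1.0147 × 1.0119 × 1.0125 × 1.024 ≈ 1.15147.
Nominal growth factor: 1.06400. Real growth factor = 1.06400 / 1.15147 ≈ 0.92404.
Total real return ≈ -7.5961%.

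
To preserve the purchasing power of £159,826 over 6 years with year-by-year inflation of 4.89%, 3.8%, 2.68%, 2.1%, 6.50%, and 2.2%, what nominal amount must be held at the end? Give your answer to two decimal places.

£198,559.64

Cumulative price-level factor: 1.0489 × 1.038 × 1.0268 × 1.021 × 1.0650 × 1.022 ≈ 1.2423487993.
Multiplying £159,826 by the price-level factor gives the future nominal sum.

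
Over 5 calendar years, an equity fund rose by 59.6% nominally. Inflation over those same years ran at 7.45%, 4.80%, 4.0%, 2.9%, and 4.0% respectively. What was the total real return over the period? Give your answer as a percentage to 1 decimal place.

Cumulative inflation factor: 1.0745 × 1.0480 × 1.040 × 1.029 × 1.040 ≈ 1.25328.
Nominal growth factor: 1.59600. Real growth factor = 1.59600 / 1.25328 ≈ 1.27345.
Total real return ≈ 27.3454%.

27.3%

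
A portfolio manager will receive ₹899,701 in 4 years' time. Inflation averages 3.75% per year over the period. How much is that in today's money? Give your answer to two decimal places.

₹776,507.73

Price-level factor over 4 years: (1 + 3.75%)^4 ≈ 1.1586504150.
Purchasing power today: ₹899,701 divided by that factor.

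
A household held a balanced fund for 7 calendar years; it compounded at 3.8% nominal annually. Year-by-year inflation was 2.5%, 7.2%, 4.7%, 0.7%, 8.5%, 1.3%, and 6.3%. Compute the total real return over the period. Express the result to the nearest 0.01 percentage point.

-4.08%

Cumulative inflation factor: 1.025 × 1.072 × 1.047 × 1.007 × 1.085 × 1.013 × 1.063 ≈ 1.35353.
Nominal growth factor: 1.29832. Real growth factor = 1.29832 / 1.35353 ≈ 0.95921.
Total real return ≈ -4.0789%.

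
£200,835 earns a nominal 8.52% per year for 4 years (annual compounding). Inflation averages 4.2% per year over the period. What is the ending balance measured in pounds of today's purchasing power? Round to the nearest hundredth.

Nominal value at maturity: £200,835 × (1 + 8.52%)^4 ≈ £278,534.21.
Price-level factor over 4 years: (1 + 4.2%)^4 ≈ 1.1788834637.
The maturity value deflated by that factor is the answer in today's purchasing power.

£236,269.50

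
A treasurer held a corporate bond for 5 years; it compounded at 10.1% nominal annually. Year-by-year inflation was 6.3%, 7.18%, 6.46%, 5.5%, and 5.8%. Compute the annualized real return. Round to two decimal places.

Cumulative inflation factor: 1.063 × 1.0718 × 1.0646 × 1.055 × 1.058 ≈ 1.35385.
Nominal growth factor: 1.61784. Real growth factor = 1.61784 / 1.35385 ≈ 1.19499.
Annualized: 1.19499^(1/5) − 1 ≈ 0.03627.

3.63%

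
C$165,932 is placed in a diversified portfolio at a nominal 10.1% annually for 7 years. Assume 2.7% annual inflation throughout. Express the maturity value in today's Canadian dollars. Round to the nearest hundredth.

C$270,052.55

Nominal value at maturity: C$165,932 × (1 + 10.1%)^7 ≈ C$325,417.86.
Price-level factor over 7 years: (1 + 2.7%)^7 ≈ 1.2050168095.
The maturity value deflated by that factor is the answer in today's purchasing power.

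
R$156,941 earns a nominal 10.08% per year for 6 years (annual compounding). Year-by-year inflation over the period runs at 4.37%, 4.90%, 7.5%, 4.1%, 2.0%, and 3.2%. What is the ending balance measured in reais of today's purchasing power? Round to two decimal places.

R$216,519.35

Nominal value at maturity: R$156,941 × (1 + 10.08%)^6 ≈ R$279,245.99.
Price-level factor over 6 years: 1.0437 × 1.0490 × 1.075 × 1.041 × 1.020 × 1.032 ≈ 1.2897045573.
Dividing the nominal maturity value by the price-level factor gives the value in today's money.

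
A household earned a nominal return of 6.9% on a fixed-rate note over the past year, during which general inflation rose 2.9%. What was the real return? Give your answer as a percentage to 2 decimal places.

3.89%

Real return via the Fisher equation: (1 + 6.9%)/(1 + 2.9%) − 1 = 1.069/1.029 − 1 ≈ 0.03887.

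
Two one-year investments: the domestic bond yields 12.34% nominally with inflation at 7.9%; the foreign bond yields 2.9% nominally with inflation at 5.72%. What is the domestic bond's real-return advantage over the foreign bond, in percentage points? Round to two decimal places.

The domestic bond real return: 1.1234/1.079 − 1 = 4.115%.
The foreign bond real return: 1.029/1.0572 − 1 = -2.667%.
Difference: 4.115 − (-2.667) = 6.782 pp.

6.78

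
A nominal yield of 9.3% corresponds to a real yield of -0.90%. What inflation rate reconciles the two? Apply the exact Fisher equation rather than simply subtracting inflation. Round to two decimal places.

From (1+r_nom) = (1+r_real)(1+π), we get 1+π = (1 + 9.3%)/(1 − 0.90%) = 1.093/0.9910 ≈ 1.10293.
So π ≈ 10.2926%.

10.29%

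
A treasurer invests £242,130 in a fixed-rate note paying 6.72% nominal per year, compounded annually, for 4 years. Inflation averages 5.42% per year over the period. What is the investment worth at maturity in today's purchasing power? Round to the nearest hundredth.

£254,296.17

Nominal value at maturity: £242,130 × (1 + 6.72%)^4 ≈ £314,073.92.
Price-level factor over 4 years: (1 + 5.42%)^4 ≈ 1.2350713501.
Dividing the nominal maturity value by the price-level factor gives the value in today's money.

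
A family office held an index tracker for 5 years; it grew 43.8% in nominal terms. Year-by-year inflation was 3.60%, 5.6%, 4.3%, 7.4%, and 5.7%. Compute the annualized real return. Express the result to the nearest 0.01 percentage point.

2.11%

Cumulative inflation factor: 1.0360 × 1.056 × 1.043 × 1.074 × 1.057 ≈ 1.29535.
Nominal growth factor: 1.43800. Real growth factor = 1.43800 / 1.29535 ≈ 1.11012.
Annualized: 1.11012^(1/5) − 1 ≈ 0.02111.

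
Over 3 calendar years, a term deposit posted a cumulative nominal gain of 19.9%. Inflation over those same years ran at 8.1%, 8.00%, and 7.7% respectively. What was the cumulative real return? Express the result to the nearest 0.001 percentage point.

-4.643%

Cumulative inflation factor: 1.081 × 1.0800 × 1.077 ≈ 1.25738.
Nominal growth factor: 1.19900. Real growth factor = 1.19900 / 1.25738 ≈ 0.95357.
Total real return ≈ -4.6427%.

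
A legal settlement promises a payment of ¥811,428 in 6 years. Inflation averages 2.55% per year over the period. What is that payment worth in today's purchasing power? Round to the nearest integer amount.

¥697,647

Price-level factor over 6 years: (1 + 2.55%)^6 ≈ 1.1630917848.
Purchasing power today: ¥811,428 divided by that factor.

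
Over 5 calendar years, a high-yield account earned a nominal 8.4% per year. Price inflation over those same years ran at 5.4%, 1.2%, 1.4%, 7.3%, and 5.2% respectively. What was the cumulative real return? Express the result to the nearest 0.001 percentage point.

Cumulative inflation factor: 1.054 × 1.012 × 1.014 × 1.073 × 1.052 ≈ 1.22088.
Nominal growth factor: 1.49674. Real growth factor = 1.49674 / 1.22088 ≈ 1.22595.
Total real return ≈ 22.5947%.

22.595%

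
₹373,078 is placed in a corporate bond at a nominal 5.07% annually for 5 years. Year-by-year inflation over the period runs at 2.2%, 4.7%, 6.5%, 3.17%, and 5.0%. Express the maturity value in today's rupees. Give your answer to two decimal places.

₹386,993.25

Nominal value at maturity: ₹373,078 × (1 + 5.07%)^5 ≈ ₹477,741.87.
Price-level factor over 5 years: 1.022 × 1.047 × 1.065 × 1.0317 × 1.050 ≈ 1.2344966475.
Dividing the nominal maturity value by the price-level factor gives the value in today's money.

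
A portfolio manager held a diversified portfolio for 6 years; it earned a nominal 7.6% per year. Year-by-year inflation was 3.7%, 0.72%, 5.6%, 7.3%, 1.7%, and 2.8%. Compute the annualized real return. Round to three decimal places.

3.849%

Cumulative inflation factor: 1.037 × 1.0072 × 1.056 × 1.073 × 1.017 × 1.028 ≈ 1.23729.
Nominal growth factor: 1.55194. Real growth factor = 1.55194 / 1.23729 ≈ 1.25430.
Annualized: 1.25430^(1/6) − 1 ≈ 0.03849.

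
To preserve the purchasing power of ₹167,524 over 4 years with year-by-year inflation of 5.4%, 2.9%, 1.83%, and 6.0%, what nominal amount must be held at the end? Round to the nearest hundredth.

₹196,116.72

Cumulative price-level factor: 1.054 × 1.029 × 1.0183 × 1.060 ≈ 1.1706783713.
The nominal amount required is ₹167,524 scaled up by that factor.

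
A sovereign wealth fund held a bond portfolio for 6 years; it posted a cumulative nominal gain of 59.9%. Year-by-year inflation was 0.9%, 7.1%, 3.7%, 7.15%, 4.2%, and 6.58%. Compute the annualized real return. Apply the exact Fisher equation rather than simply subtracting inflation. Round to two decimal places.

Cumulative inflation factor: 1.009 × 1.071 × 1.037 × 1.0715 × 1.042 × 1.0658 ≈ 1.33351.
Nominal growth factor: 1.59900. Real growth factor = 1.59900 / 1.33351 ≈ 1.19909.
Annualized: 1.19909^(1/6) − 1 ≈ 0.03072.

3.07%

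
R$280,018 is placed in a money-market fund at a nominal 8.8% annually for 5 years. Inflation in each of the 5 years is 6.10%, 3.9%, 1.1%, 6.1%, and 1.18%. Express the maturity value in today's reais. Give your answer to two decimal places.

R$356,811.04

Nominal value at maturity: R$280,018 × (1 + 8.8%)^5 ≈ R$426,904.20.
Price-level factor over 5 years: 1.0610 × 1.039 × 1.011 × 1.061 × 1.0118 ≈ 1.1964433661.
The maturity value deflated by that factor is the answer in today's purchasing power.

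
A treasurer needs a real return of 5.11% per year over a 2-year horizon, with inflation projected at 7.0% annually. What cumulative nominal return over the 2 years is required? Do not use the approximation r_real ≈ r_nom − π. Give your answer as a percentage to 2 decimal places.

Required annual nominal rate: (1+5.11%)(1+7.0%) − 1 = 12.4677%.
Cumulative over 2 years: (1 + 0.124677)^2 − 1 ≈ 0.26490.

26.49%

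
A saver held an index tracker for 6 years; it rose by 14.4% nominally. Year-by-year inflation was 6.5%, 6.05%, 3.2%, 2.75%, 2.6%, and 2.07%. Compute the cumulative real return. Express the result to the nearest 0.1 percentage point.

-8.8%

Cumulative inflation factor: 1.065 × 1.0605 × 1.032 × 1.0275 × 1.026 × 1.0207 ≈ 1.25420.
Nominal growth factor: 1.14400. Real growth factor = 1.14400 / 1.25420 ≈ 0.91213.
Total real return ≈ -8.7866%.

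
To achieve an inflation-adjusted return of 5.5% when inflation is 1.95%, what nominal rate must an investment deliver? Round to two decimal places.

By the Fisher equation, 1 + r_nom = (1 + 5.5%)(1 + 1.95%) = 1.055 × 1.0195 = 1.0755725.
So r_nom = 7.55725%.

7.56%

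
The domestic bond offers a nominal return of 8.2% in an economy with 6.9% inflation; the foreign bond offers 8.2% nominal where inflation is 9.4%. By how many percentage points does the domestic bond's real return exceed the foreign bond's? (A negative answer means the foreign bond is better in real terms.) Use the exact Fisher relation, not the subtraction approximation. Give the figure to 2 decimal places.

The domestic bond real return: 1.082/1.069 − 1 = 1.216%.
The foreign bond real return: 1.082/1.094 − 1 = -1.097%.
Difference: 1.216 − (-1.097) = 2.313 pp.

2.31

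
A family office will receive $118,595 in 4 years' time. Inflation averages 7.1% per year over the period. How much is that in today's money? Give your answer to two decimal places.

Price-level factor over 4 years: (1 + 7.1%)^4 ≈ 1.3157030557.
Purchasing power today: $118,595 divided by that factor.

$90,138.12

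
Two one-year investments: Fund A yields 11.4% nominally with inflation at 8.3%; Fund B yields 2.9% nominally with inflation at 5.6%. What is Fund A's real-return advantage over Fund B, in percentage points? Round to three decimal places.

5.419

Fund A real return: 1.114/1.083 − 1 = 2.8624%.
Fund B real return: 1.029/1.056 − 1 = -2.5568%.
Difference: 2.8624 − (-2.5568) = 5.4192 pp.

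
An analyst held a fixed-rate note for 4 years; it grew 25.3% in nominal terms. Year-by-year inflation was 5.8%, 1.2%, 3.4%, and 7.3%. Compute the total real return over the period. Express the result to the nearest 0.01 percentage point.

5.48%

Cumulative inflation factor: 1.058 × 1.012 × 1.034 × 1.073 ≈ 1.18792.
Nominal growth factor: 1.25300. Real growth factor = 1.25300 / 1.18792 ≈ 1.05479.
Total real return ≈ 5.4787%.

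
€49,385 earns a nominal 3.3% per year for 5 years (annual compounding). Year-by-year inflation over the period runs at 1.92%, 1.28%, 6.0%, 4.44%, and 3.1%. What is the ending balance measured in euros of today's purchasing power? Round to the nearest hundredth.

Nominal value at maturity: €49,385 × (1 + 3.3%)^5 ≈ €58,089.37.
Price-level factor over 5 years: 1.0192 × 1.0128 × 1.060 × 1.0444 × 1.031 ≈ 1.1781877458.
The maturity value deflated by that factor is the answer in today's purchasing power.

€49,304.00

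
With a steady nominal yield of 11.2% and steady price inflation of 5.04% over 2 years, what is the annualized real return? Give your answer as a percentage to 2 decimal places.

With constant rates the annual real return is the same each year: (1+11.2%)/(1+5.04%) − 1 = 0.05864.

5.86%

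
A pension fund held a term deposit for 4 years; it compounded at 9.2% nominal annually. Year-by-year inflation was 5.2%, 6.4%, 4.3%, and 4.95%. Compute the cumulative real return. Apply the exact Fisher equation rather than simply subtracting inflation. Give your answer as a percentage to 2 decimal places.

Cumulative inflation factor: 1.052 × 1.064 × 1.043 × 1.0495 ≈ 1.22525.
Nominal growth factor: 1.42197. Real growth factor = 1.42197 / 1.22525 ≈ 1.16056.
Total real return ≈ 16.0557%.

16.06%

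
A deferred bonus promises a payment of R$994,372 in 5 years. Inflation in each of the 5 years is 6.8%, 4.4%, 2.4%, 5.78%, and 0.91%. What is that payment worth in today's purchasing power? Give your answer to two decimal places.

R$815,904.65

Price-level factor over 5 years: 1.068 × 1.044 × 1.024 × 1.0578 × 1.0091 ≈ 1.2187355426.
Purchasing power today: R$994,372 divided by that factor.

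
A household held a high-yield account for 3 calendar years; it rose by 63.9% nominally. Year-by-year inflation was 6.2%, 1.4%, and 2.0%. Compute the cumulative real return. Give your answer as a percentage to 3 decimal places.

49.216%

Cumulative inflation factor: 1.062 × 1.014 × 1.020 ≈ 1.09841.
Nominal growth factor: 1.63900. Real growth factor = 1.63900 / 1.09841 ≈ 1.49216.
Total real return ≈ 49.2163%.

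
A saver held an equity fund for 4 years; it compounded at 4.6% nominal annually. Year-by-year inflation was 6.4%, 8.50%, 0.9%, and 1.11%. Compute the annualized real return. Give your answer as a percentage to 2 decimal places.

0.41%

Cumulative inflation factor: 1.064 × 1.0850 × 1.009 × 1.0111 ≈ 1.17776.
Nominal growth factor: 1.19709. Real growth factor = 1.19709 / 1.17776 ≈ 1.01641.
Annualized: 1.01641^(1/4) − 1 ≈ 0.00408.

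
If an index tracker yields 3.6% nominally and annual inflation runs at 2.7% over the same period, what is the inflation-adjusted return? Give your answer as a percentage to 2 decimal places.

Real return via the Fisher equation: (1 + 3.6%)/(1 + 2.7%) − 1 = 1.036/1.027 − 1 ≈ 0.00876.

0.88%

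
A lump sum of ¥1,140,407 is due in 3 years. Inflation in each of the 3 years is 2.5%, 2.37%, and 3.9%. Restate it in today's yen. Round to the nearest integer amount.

Price-level factor over 3 years: 1.025 × 1.0237 × 1.039 = 1.0902149075.
Purchasing power today: ¥1,140,407 divided by that factor.

¥1,046,039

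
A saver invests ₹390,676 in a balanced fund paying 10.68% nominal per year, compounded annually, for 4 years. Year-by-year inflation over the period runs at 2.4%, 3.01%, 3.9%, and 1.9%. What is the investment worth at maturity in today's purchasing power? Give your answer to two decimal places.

Nominal value at maturity: ₹390,676 × (1 + 10.68%)^4 ≈ ₹586,264.15.
Price-level factor over 4 years: 1.024 × 1.0301 × 1.039 × 1.019 ≈ 1.1167837226.
The maturity value deflated by that factor is the answer in today's purchasing power.

₹524,957.64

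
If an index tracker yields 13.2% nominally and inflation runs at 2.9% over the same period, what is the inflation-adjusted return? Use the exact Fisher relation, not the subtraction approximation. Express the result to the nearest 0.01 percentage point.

10.01%

Real return via the Fisher equation: (1 + 13.2%)/(1 + 2.9%) − 1 = 1.132/1.029 − 1 ≈ 0.10010.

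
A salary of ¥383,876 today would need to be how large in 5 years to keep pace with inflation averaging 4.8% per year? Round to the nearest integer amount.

Cumulative price-level factor: (1+4.8%)^5 ≈ 1.2641727169.
The nominal amount required is ¥383,876 scaled up by that factor.

¥485,286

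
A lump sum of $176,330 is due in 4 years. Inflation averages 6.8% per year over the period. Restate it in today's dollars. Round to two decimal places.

$135,531.80

Price-level factor over 4 years: (1 + 6.8%)^4 ≈ 1.3010231094.
Purchasing power today: $176,330 divided by that factor.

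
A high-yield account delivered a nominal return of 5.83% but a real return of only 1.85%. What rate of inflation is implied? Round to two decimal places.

3.91%

From (1+r_nom) = (1+r_real)(1+π), we get 1+π = (1 + 5.83%)/(1 + 1.85%) = 1.0583/1.0185 ≈ 1.03908.
So π ≈ 3.9077%.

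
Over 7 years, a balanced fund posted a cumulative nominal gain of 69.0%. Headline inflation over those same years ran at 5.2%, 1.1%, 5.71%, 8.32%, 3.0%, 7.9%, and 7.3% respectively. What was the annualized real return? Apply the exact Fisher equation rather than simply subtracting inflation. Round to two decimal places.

Cumulative inflation factor: 1.052 × 1.011 × 1.0571 × 1.0832 × 1.030 × 1.079 × 1.073 ≈ 1.45228.
Nominal growth factor: 1.69000. Real growth factor = 1.69000 / 1.45228 ≈ 1.16369.
Annualized: 1.16369^(1/7) − 1 ≈ 0.02189.

2.19%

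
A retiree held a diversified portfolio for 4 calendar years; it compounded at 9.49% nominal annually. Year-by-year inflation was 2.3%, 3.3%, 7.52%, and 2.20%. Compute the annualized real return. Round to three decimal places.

Cumulative inflation factor: 1.023 × 1.033 × 1.0752 × 1.0220 ≈ 1.16122.
Nominal growth factor: 1.43714. Real growth factor = 1.43714 / 1.16122 ≈ 1.23760.
Annualized: 1.23760^(1/4) − 1 ≈ 0.05474.

5.474%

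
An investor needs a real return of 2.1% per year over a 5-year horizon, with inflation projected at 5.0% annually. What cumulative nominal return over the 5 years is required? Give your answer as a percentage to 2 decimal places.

Required annual nominal rate: (1+2.1%)(1+5.0%) − 1 = 7.205%.
Cumulative over 5 years: (1 + 0.07205)^5 − 1 ≈ 0.41604.

41.60%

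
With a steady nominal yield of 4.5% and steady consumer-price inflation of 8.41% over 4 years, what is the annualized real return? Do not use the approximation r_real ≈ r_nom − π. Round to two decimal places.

-3.61%

With constant rates the annual real return is the same each year: (1+4.5%)/(1+8.41%) − 1 = -0.03607.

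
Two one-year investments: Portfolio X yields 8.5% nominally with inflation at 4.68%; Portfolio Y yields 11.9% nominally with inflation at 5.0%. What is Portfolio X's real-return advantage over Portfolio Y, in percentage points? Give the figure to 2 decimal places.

-2.92

Portfolio X real return: 1.085/1.0468 − 1 = 3.649%.
Portfolio Y real return: 1.119/1.050 − 1 = 6.571%.
Difference: 3.649 − 6.571 = -2.922 pp.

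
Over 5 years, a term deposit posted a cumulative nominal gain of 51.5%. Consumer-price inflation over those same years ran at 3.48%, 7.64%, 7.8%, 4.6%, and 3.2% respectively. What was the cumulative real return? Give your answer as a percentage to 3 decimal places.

Cumulative inflation factor: 1.0348 × 1.0764 × 1.078 × 1.046 × 1.032 ≈ 1.29616.
Nominal growth factor: 1.51500. Real growth factor = 1.51500 / 1.29616 ≈ 1.16883.
Total real return ≈ 16.8833%.

16.883%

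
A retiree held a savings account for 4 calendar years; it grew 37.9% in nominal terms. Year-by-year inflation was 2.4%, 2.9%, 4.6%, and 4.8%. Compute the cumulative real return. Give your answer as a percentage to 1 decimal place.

19.4%

Cumulative inflation factor: 1.024 × 1.029 × 1.046 × 1.048 ≈ 1.15507.
Nominal growth factor: 1.37900. Real growth factor = 1.37900 / 1.15507 ≈ 1.19387.
Total real return ≈ 19.3867%.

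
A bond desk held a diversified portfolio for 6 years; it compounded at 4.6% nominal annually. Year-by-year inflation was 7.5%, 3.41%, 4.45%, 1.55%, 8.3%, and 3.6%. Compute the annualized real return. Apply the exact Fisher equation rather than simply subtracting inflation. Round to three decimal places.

Cumulative inflation factor: 1.075 × 1.0341 × 1.0445 × 1.0155 × 1.083 × 1.036 ≈ 1.32296.
Nominal growth factor: 1.30976. Real growth factor = 1.30976 / 1.32296 ≈ 0.99002.
Annualized: 0.99002^(1/6) − 1 ≈ -0.00167.

-0.167%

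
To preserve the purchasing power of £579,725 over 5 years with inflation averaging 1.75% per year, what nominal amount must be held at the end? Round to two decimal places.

£632,257.69

Cumulative price-level factor: (1+1.75%)^5 ≈ 1.0906165643.
The nominal amount required is £579,725 scaled up by that factor.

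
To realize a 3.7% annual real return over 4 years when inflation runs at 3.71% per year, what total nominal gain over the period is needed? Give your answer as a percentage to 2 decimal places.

Required annual nominal rate: (1+3.7%)(1+3.71%) − 1 = 7.54727%.
Cumulative over 4 years: (1 + 0.0754727)^4 − 1 ≈ 0.33782.

33.78%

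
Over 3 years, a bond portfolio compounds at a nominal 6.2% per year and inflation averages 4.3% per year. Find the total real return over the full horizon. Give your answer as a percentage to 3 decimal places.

5.565%

The annual real rate is (1+6.2%)/(1+4.3%) − 1 = 1.8217%.
Compounded over 3 years: (1 + 0.018217)^3 − 1 ≈ 0.05565.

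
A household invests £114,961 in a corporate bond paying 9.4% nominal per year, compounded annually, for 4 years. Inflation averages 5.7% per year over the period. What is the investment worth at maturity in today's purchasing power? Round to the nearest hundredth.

£131,922.80

Nominal value at maturity: £114,961 × (1 + 9.4%)^4 ≈ £164,672.02.
Price-level factor over 4 years: (1 + 5.7%)^4 ≈ 1.2482453280.
Dividing the nominal maturity value by the price-level factor gives the value in today's money.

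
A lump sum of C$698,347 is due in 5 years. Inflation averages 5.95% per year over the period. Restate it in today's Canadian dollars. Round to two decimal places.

Price-level factor over 5 years: (1 + 5.95%)^5 ≈ 1.3350723613.
Purchasing power today: C$698,347 divided by that factor.

C$523,078.01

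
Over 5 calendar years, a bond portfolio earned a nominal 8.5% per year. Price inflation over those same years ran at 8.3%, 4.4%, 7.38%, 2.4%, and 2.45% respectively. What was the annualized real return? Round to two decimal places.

3.38%

Cumulative inflation factor: 1.083 × 1.044 × 1.0738 × 1.024 × 1.0245 ≈ 1.27369.
Nominal growth factor: 1.50366. Real growth factor = 1.50366 / 1.27369 ≈ 1.18055.
Annualized: 1.18055^(1/5) − 1 ≈ 0.03375.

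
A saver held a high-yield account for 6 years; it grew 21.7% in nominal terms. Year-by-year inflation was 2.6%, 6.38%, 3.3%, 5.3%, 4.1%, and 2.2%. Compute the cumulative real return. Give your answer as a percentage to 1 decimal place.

-3.6%

Cumulative inflation factor: 1.026 × 1.0638 × 1.033 × 1.053 × 1.041 × 1.022 ≈ 1.26310.
Nominal growth factor: 1.21700. Real growth factor = 1.21700 / 1.26310 ≈ 0.96350.
Total real return ≈ -3.6497%.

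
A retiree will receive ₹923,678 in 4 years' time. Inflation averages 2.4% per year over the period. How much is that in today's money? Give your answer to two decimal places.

Price-level factor over 4 years: (1 + 2.4%)^4 ≈ 1.0995116278.
Purchasing power today: ₹923,678 divided by that factor.

₹840,080.25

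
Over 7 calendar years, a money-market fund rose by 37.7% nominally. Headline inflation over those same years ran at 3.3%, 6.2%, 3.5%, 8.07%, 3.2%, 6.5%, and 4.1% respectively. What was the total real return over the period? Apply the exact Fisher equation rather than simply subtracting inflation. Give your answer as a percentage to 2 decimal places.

-1.92%

Cumulative inflation factor: 1.033 × 1.062 × 1.035 × 1.0807 × 1.032 × 1.065 × 1.041 ≈ 1.40395.
Nominal growth factor: 1.37700. Real growth factor = 1.37700 / 1.40395 ≈ 0.98081.
Total real return ≈ -1.9193%.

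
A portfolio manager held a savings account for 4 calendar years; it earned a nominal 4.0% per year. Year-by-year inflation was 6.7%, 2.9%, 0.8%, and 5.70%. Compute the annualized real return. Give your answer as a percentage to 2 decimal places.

0.00%

Cumulative inflation factor: 1.067 × 1.029 × 1.008 × 1.0570 ≈ 1.16981.
Nominal growth factor: 1.16986. Real growth factor = 1.16986 / 1.16981 ≈ 1.00004.
Annualized: 1.00004^(1/4) − 1 ≈ 0.00001.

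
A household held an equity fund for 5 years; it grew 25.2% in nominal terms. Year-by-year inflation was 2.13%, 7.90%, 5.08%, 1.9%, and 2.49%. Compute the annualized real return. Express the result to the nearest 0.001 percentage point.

0.696%

Cumulative inflation factor: 1.0213 × 1.0790 × 1.0508 × 1.019 × 1.0249 ≈ 1.20935.
Nominal growth factor: 1.25200. Real growth factor = 1.25200 / 1.20935 ≈ 1.03527.
Annualized: 1.03527^(1/5) − 1 ≈ 0.00696.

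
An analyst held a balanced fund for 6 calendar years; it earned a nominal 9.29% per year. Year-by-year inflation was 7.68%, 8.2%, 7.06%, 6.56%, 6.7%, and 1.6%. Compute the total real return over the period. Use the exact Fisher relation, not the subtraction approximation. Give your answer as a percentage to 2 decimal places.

Cumulative inflation factor: 1.0768 × 1.082 × 1.0706 × 1.0656 × 1.067 × 1.016 ≈ 1.44093.
Nominal growth factor: 1.70405. Real growth factor = 1.70405 / 1.44093 ≈ 1.18261.
Total real return ≈ 18.2608%.

18.26%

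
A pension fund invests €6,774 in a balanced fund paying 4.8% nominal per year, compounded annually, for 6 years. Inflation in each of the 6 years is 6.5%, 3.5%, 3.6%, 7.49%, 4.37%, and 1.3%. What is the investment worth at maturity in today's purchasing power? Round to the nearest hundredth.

€6,915.28

Nominal value at maturity: €6,774 × (1 + 4.8%)^6 ≈ €8,974.55.
Price-level factor over 6 years: 1.065 × 1.035 × 1.036 × 1.0749 × 1.0437 × 1.013 ≈ 1.2977854616.
Dividing the nominal maturity value by the price-level factor gives the value in today's money.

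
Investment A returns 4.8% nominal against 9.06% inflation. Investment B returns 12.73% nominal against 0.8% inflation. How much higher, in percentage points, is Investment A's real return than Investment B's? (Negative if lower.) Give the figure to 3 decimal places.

Investment A real return: 1.048/1.0906 − 1 = -3.9061%.
Investment B real return: 1.1273/1.008 − 1 = 11.8353%.
Difference: -3.9061 − 11.8353 = -15.7414 pp.

-15.741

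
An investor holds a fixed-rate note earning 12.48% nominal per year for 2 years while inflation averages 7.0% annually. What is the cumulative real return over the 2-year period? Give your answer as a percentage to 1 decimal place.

The annual real rate is (1+12.48%)/(1+7.0%) − 1 = 5.1215%.
Compounded over 2 years: (1 + 0.051215)^2 − 1 ≈ 0.10505.

10.5%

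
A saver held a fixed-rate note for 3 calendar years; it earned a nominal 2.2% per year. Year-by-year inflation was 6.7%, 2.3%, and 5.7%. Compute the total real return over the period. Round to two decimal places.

Cumulative inflation factor: 1.067 × 1.023 × 1.057 ≈ 1.15376.
Nominal growth factor: 1.06746. Real growth factor = 1.06746 / 1.15376 ≈ 0.92520.
Total real return ≈ -7.4796%.

-7.48%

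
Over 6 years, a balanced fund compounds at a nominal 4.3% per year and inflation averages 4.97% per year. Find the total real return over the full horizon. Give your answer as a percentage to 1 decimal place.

The annual real rate is (1+4.3%)/(1+4.97%) − 1 = -0.6383%.
Compounded over 6 years: (1 + -0.006383)^6 − 1 ≈ -0.03769.

-3.8%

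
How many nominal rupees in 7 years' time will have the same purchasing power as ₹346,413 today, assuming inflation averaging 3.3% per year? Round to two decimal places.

Cumulative price-level factor: (1+3.3%)^7 ≈ 1.2551691332.
Multiplying ₹346,413 by the price-level factor gives the future nominal sum.

₹434,806.90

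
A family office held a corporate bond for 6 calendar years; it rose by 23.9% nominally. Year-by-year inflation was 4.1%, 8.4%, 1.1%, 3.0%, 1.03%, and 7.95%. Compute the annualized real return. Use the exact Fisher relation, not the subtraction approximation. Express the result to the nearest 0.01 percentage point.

-0.56%

Cumulative inflation factor: 1.041 × 1.084 × 1.011 × 1.030 × 1.0103 × 1.0795 ≈ 1.28157.
Nominal growth factor: 1.23900. Real growth factor = 1.23900 / 1.28157 ≈ 0.96679.
Annualized: 0.96679^(1/6) − 1 ≈ -0.00561.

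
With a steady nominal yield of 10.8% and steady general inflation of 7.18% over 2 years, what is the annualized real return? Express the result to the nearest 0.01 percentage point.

3.38%

With constant rates the annual real return is the same each year: (1+10.8%)/(1+7.18%) − 1 = 0.03377.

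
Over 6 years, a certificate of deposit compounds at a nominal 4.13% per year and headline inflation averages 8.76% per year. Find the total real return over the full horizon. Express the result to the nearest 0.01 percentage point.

The annual real rate is (1+4.13%)/(1+8.76%) − 1 = -4.2571%.
Compounded over 6 years: (1 + -0.042571)^6 − 1 ≈ -0.22974.

-22.97%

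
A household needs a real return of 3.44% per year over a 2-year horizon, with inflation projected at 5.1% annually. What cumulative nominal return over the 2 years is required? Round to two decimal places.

18.19%

Required annual nominal rate: (1+3.44%)(1+5.1%) − 1 = 8.71544%.
Cumulative over 2 years: (1 + 0.0871544)^2 − 1 ≈ 0.18190.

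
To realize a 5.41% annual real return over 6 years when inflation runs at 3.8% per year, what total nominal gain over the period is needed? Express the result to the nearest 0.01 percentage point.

Required annual nominal rate: (1+5.41%)(1+3.8%) − 1 = 9.41558%.
Cumulative over 6 years: (1 + 0.0941558)^6 − 1 ≈ 0.71583.

71.58%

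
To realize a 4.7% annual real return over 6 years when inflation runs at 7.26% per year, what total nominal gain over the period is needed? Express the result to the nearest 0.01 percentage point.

Required annual nominal rate: (1+4.7%)(1+7.26%) − 1 = 12.30122%.
Cumulative over 6 years: (1 + 0.1230122)^6 − 1 ≈ 1.00589.

100.59%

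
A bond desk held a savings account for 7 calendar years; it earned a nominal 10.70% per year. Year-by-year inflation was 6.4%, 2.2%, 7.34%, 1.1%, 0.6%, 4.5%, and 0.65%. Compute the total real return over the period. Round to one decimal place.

Cumulative inflation factor: 1.064 × 1.022 × 1.0734 × 1.011 × 1.006 × 1.045 × 1.0065 ≈ 1.24863.
Nominal growth factor: 2.03720. Real growth factor = 2.03720 / 1.24863 ≈ 1.63155.
Total real return ≈ 63.1549%.

63.2%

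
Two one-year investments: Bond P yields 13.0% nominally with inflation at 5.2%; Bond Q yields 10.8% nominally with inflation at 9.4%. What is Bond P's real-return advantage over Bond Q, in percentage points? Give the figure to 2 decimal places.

6.13

Bond P real return: 1.130/1.052 − 1 = 7.414%.
Bond Q real return: 1.108/1.094 − 1 = 1.280%.
Difference: 7.414 − 1.280 = 6.134 pp.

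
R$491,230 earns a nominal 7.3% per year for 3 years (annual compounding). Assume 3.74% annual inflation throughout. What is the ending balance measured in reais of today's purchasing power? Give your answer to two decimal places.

R$543,557.28

Nominal value at maturity: R$491,230 × (1 + 7.3%)^3 ≈ R$606,853.76.
Price-level factor over 3 years: (1 + 3.74%)^3 ≈ 1.1164485936.
Dividing the nominal maturity value by the price-level factor gives the value in today's money.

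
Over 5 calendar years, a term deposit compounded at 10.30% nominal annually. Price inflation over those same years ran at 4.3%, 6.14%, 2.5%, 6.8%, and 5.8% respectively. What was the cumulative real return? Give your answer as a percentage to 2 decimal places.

Cumulative inflation factor: 1.043 × 1.0614 × 1.025 × 1.068 × 1.058 ≈ 1.28217.
Nominal growth factor: 1.63259. Real growth factor = 1.63259 / 1.28217 ≈ 1.27331.
Total real return ≈ 27.3308%.

27.33%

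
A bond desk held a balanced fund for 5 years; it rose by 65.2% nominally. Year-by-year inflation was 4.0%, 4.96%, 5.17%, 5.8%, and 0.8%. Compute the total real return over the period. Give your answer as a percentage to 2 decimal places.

Cumulative inflation factor: 1.040 × 1.0496 × 1.0517 × 1.058 × 1.008 ≈ 1.22432.
Nominal growth factor: 1.65200. Real growth factor = 1.65200 / 1.22432 ≈ 1.34932.
Total real return ≈ 34.9320%.

34.93%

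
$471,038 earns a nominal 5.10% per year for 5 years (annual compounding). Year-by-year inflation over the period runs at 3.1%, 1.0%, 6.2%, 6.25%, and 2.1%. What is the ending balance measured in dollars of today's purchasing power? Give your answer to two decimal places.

$503,512.54

Nominal value at maturity: $471,038 × (1 + 5.10%)^5 ≈ $604,045.32.
Price-level factor over 5 years: 1.031 × 1.010 × 1.062 × 1.0625 × 1.021 ≈ 1.1996629228.
Dividing the nominal maturity value by the price-level factor gives the value in today's money.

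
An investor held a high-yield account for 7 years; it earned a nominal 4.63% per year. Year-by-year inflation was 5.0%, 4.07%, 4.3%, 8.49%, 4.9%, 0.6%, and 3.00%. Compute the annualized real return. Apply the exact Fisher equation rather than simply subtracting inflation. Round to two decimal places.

Cumulative inflation factor: 1.050 × 1.0407 × 1.043 × 1.0849 × 1.049 × 1.006 × 1.0300 ≈ 1.34400.
Nominal growth factor: 1.37276. Real growth factor = 1.37276 / 1.34400 ≈ 1.02140.
Annualized: 1.02140^(1/7) − 1 ≈ 0.00303.

0.30%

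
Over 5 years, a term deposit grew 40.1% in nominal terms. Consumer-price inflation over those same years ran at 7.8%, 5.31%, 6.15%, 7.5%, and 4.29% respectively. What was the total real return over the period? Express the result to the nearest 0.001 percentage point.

Cumulative inflation factor: 1.078 × 1.0531 × 1.0615 × 1.075 × 1.0429 ≈ 1.35101.
Nominal growth factor: 1.40100. Real growth factor = 1.40100 / 1.35101 ≈ 1.03700.
Total real return ≈ 3.7000%.

3.700%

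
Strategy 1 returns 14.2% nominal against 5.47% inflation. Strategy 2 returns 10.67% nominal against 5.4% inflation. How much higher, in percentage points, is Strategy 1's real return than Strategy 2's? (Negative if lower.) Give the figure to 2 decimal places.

3.28

Strategy 1 real return: 1.142/1.0547 − 1 = 8.277%.
Strategy 2 real return: 1.1067/1.054 − 1 = 5.000%.
Difference: 8.277 − 5.000 = 3.277 pp.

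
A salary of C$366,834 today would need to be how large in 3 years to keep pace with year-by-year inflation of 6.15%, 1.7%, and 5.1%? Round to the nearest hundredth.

Cumulative price-level factor: 1.0615 × 1.017 × 1.051 = 1.1346023205.
Multiplying C$366,834 by the price-level factor gives the future nominal sum.

C$416,210.71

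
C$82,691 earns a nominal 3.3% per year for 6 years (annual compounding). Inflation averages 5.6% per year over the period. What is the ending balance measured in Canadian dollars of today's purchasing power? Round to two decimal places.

Nominal value at maturity: C$82,691 × (1 + 3.3%)^6 ≈ C$100,475.50.
Price-level factor over 6 years: (1 + 5.6%)^6 ≈ 1.3867031727.
Dividing the nominal maturity value by the price-level factor gives the value in today's money.

C$72,456.39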